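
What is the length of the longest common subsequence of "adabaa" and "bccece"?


LCS of "adabaa" and "bccece"
DP table:
           b    c    c    e    c    e
      0    0    0    0    0    0    0
  a   0    0    0    0    0    0    0
  d   0    0    0    0    0    0    0
  a   0    0    0    0    0    0    0
  b   0    1    1    1    1    1    1
  a   0    1    1    1    1    1    1
  a   0    1    1    1    1    1    1
LCS length = dp[6][6] = 1

1


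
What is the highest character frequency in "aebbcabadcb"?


Input: aebbcabadcb
Character counts:
  'a': 3
  'b': 4
  'c': 2
  'd': 1
  'e': 1
Maximum frequency: 4

4


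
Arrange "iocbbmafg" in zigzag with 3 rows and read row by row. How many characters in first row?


Zigzag "iocbbmafg" into 3 rows:
Placing characters:
  'i' => row 0
  'o' => row 1
  'c' => row 2
  'b' => row 1
  'b' => row 0
  'm' => row 1
  'a' => row 2
  'f' => row 1
  'g' => row 0
Rows:
  Row 0: "ibg"
  Row 1: "obmf"
  Row 2: "ca"
First row length: 3

3


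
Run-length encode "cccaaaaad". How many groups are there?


Input: cccaaaaad
Scanning for consecutive runs:
  Group 1: 'c' x 3 (positions 0-2)
  Group 2: 'a' x 5 (positions 3-7)
  Group 3: 'd' x 1 (positions 8-8)
Total groups: 3

3


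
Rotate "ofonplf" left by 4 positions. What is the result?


Input: "ofonplf", rotate left by 4
First 4 characters: "ofon"
Remaining characters: "plf"
Concatenate remaining + first: "plf" + "ofon" = "plfofon"

plfofon


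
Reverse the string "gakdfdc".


Input: gakdfdc
Reading characters right to left:
  Position 6: 'c'
  Position 5: 'd'
  Position 4: 'f'
  Position 3: 'd'
  Position 2: 'k'
  Position 1: 'a'
  Position 0: 'g'
Reversed: cdfdkag

cdfdkag


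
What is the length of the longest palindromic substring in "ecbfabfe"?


Input: "ecbfabfe"
Checking substrings for palindromes:
  No multi-char palindromic substrings found
Longest palindromic substring: "e" with length 1

1


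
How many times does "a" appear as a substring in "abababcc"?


Searching for "a" in "abababcc"
Scanning each position:
  Position 0: "a" => MATCH
  Position 1: "b" => no
  Position 2: "a" => MATCH
  Position 3: "b" => no
  Position 4: "a" => MATCH
  Position 5: "b" => no
  Position 6: "c" => no
  Position 7: "c" => no
Total occurrences: 3

3


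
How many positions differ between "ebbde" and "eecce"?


Comparing "ebbde" and "eecce" position by position:
  Position 0: 'e' vs 'e' => same
  Position 1: 'b' vs 'e' => DIFFER
  Position 2: 'b' vs 'c' => DIFFER
  Position 3: 'd' vs 'c' => DIFFER
  Position 4: 'e' vs 'e' => same
Positions that differ: 3

3


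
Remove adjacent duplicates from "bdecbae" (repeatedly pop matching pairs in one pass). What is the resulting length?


Input: bdecbae
Stack-based adjacent duplicate removal:
  Read 'b': push. Stack: b
  Read 'd': push. Stack: bd
  Read 'e': push. Stack: bde
  Read 'c': push. Stack: bdec
  Read 'b': push. Stack: bdecb
  Read 'a': push. Stack: bdecba
  Read 'e': push. Stack: bdecbae
Final stack: "bdecbae" (length 7)

7


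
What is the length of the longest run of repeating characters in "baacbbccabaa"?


Input: "baacbbccabaa"
Scanning for longest run:
  Position 1 ('a'): new char, reset run to 1
  Position 2 ('a'): continues run of 'a', length=2
  Position 3 ('c'): new char, reset run to 1
  Position 4 ('b'): new char, reset run to 1
  Position 5 ('b'): continues run of 'b', length=2
  Position 6 ('c'): new char, reset run to 1
  Position 7 ('c'): continues run of 'c', length=2
  Position 8 ('a'): new char, reset run to 1
  Position 9 ('b'): new char, reset run to 1
  Position 10 ('a'): new char, reset run to 1
  Position 11 ('a'): continues run of 'a', length=2
Longest run: 'a' with length 2

2


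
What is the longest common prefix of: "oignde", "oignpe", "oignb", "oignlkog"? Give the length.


Words: oignde, oignpe, oignb, oignlkog
  Position 0: all 'o' => match
  Position 1: all 'i' => match
  Position 2: all 'g' => match
  Position 3: all 'n' => match
  Position 4: ('d', 'p', 'b', 'l') => mismatch, stop
LCP = "oign" (length 4)

4


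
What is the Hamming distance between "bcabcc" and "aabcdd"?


Comparing "bcabcc" and "aabcdd" position by position:
  Position 0: 'b' vs 'a' => differ
  Position 1: 'c' vs 'a' => differ
  Position 2: 'a' vs 'b' => differ
  Position 3: 'b' vs 'c' => differ
  Position 4: 'c' vs 'd' => differ
  Position 5: 'c' vs 'd' => differ
Total differences (Hamming distance): 6

6


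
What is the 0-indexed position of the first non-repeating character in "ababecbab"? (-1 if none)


Input: ababecbab
Character frequencies:
  'a': 3
  'b': 4
  'c': 1
  'e': 1
Scanning left to right for freq == 1:
  Position 0 ('a'): freq=3, skip
  Position 1 ('b'): freq=4, skip
  Position 2 ('a'): freq=3, skip
  Position 3 ('b'): freq=4, skip
  Position 4 ('e'): unique! => answer = 4

4


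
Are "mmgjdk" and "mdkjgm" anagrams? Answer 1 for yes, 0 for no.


Strings: "mmgjdk", "mdkjgm"
Sorted first:  dgjkmm
Sorted second: dgjkmm
Sorted forms match => anagrams

1


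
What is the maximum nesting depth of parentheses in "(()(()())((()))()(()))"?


Input: "(()(()())((()))()(()))"
Tracking depth:
  Position 0 '(': depth becomes 1
  Position 1 '(': depth becomes 2
  Position 2 ')': depth becomes 1
  Position 3 '(': depth becomes 2
  Position 4 '(': depth becomes 3
  Position 5 ')': depth becomes 2
  Position 6 '(': depth becomes 3
  Position 7 ')': depth becomes 2
  Position 8 ')': depth becomes 1
  Position 9 '(': depth becomes 2
  Position 10 '(': depth becomes 3
  Position 11 '(': depth becomes 4
  Position 12 ')': depth becomes 3
  Position 13 ')': depth becomes 2
  Position 14 ')': depth becomes 1
  Position 15 '(': depth becomes 2
  Position 16 ')': depth becomes 1
  Position 17 '(': depth becomes 2
  Position 18 '(': depth becomes 3
  Position 19 ')': depth becomes 2
  Position 20 ')': depth becomes 1
  Position 21 ')': depth becomes 0
Maximum depth reached: 4

4


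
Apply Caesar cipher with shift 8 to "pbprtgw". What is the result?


Caesar cipher: shift "pbprtgw" by 8
  'p' (pos 15) + 8 = pos 23 = 'x'
  'b' (pos 1) + 8 = pos 9 = 'j'
  'p' (pos 15) + 8 = pos 23 = 'x'
  'r' (pos 17) + 8 = pos 25 = 'z'
  't' (pos 19) + 8 = pos 1 = 'b'
  'g' (pos 6) + 8 = pos 14 = 'o'
  'w' (pos 22) + 8 = pos 4 = 'e'
Result: xjxzboe

xjxzboe


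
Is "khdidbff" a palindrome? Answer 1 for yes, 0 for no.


Input: khdidbff
Reversed: ffbdidhk
  Compare pos 0 ('k') with pos 7 ('f'): MISMATCH
  Compare pos 1 ('h') with pos 6 ('f'): MISMATCH
  Compare pos 2 ('d') with pos 5 ('b'): MISMATCH
  Compare pos 3 ('i') with pos 4 ('d'): MISMATCH
Result: not a palindrome

0


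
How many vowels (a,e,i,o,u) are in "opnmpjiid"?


Input: opnmpjiid
Checking each character:
  'o' at position 0: vowel (running total: 1)
  'p' at position 1: consonant
  'n' at position 2: consonant
  'm' at position 3: consonant
  'p' at position 4: consonant
  'j' at position 5: consonant
  'i' at position 6: vowel (running total: 2)
  'i' at position 7: vowel (running total: 3)
  'd' at position 8: consonant
Total vowels: 3

3


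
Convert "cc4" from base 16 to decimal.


Input: "cc4" in base 16
Positional expansion:
  Digit 'c' (value 12) x 16^2 = 3072
  Digit 'c' (value 12) x 16^1 = 192
  Digit '4' (value 4) x 16^0 = 4
Sum = 3268

3268


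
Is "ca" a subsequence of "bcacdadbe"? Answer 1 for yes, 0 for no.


Check if "ca" is a subsequence of "bcacdadbe"
Greedy scan:
  Position 0 ('b'): no match needed
  Position 1 ('c'): matches sub[0] = 'c'
  Position 2 ('a'): matches sub[1] = 'a'
  Position 3 ('c'): no match needed
  Position 4 ('d'): no match needed
  Position 5 ('a'): no match needed
  Position 6 ('d'): no match needed
  Position 7 ('b'): no match needed
  Position 8 ('e'): no match needed
All 2 characters matched => is a subsequence

1


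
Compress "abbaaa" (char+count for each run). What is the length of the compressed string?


Input: abbaaa
Runs:
  'a' x 1 => "a1"
  'b' x 2 => "b2"
  'a' x 3 => "a3"
Compressed: "a1b2a3"
Compressed length: 6

6


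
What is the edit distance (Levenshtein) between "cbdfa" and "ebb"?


Computing edit distance: "cbdfa" -> "ebb"
DP table:
           e    b    b
      0    1    2    3
  c   1    1    2    3
  b   2    2    1    2
  d   3    3    2    2
  f   4    4    3    3
  a   5    5    4    4
Edit distance = dp[5][3] = 4

4


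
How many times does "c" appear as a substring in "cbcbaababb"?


Searching for "c" in "cbcbaababb"
Scanning each position:
  Position 0: "c" => MATCH
  Position 1: "b" => no
  Position 2: "c" => MATCH
  Position 3: "b" => no
  Position 4: "a" => no
  Position 5: "a" => no
  Position 6: "b" => no
  Position 7: "a" => no
  Position 8: "b" => no
  Position 9: "b" => no
Total occurrences: 2

2


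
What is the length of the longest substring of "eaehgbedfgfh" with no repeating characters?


Input: "eaehgbedfgfh"
Sliding window (track last position of each char):
  Position 0 ('e'): window [0,0] length 1 -- new best
  Position 1 ('a'): window [0,1] length 2 -- new best
  Position 2 ('e'): repeat (last at 0), move window start to 1
  Position 2 ('e'): window [1,2] length 2
  Position 3 ('h'): window [1,3] length 3 -- new best
  Position 4 ('g'): window [1,4] length 4 -- new best
  Position 5 ('b'): window [1,5] length 5 -- new best
  Position 6 ('e'): repeat (last at 2), move window start to 3
  Position 6 ('e'): window [3,6] length 4
  Position 7 ('d'): window [3,7] length 5
  Position 8 ('f'): window [3,8] length 6 -- new best
  Position 9 ('g'): repeat (last at 4), move window start to 5
  Position 9 ('g'): window [5,9] length 5
  Position 10 ('f'): repeat (last at 8), move window start to 9
  Position 10 ('f'): window [9,10] length 2
  Position 11 ('h'): window [9,11] length 3
Longest substring with no repeats: "hgbedf" with length 6

6


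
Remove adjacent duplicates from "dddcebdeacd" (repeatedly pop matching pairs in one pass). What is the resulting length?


Input: dddcebdeacd
Stack-based adjacent duplicate removal:
  Read 'd': push. Stack: d
  Read 'd': matches stack top 'd' => pop. Stack: (empty)
  Read 'd': push. Stack: d
  Read 'c': push. Stack: dc
  Read 'e': push. Stack: dce
  Read 'b': push. Stack: dceb
  Read 'd': push. Stack: dcebd
  Read 'e': push. Stack: dcebde
  Read 'a': push. Stack: dcebdea
  Read 'c': push. Stack: dcebdeac
  Read 'd': push. Stack: dcebdeacd
Final stack: "dcebdeacd" (length 9)

9


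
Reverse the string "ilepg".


Input: ilepg
Reading characters right to left:
  Position 4: 'g'
  Position 3: 'p'
  Position 2: 'e'
  Position 1: 'l'
  Position 0: 'i'
Reversed: gpeli

gpeli


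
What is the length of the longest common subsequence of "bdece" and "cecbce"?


LCS of "bdece" and "cecbce"
DP table:
           c    e    c    b    c    e
      0    0    0    0    0    0    0
  b   0    0    0    0    1    1    1
  d   0    0    0    0    1    1    1
  e   0    0    1    1    1    1    2
  c   0    1    1    2    2    2    2
  e   0    1    2    2    2    2    3
LCS length = dp[5][6] = 3

3


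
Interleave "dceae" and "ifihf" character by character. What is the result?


Interleaving "dceae" and "ifihf":
  Position 0: 'd' from first, 'i' from second => "di"
  Position 1: 'c' from first, 'f' from second => "cf"
  Position 2: 'e' from first, 'i' from second => "ei"
  Position 3: 'a' from first, 'h' from second => "ah"
  Position 4: 'e' from first, 'f' from second => "ef"
Result: dicfeiahef

dicfeiahef


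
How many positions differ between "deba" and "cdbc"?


Comparing "deba" and "cdbc" position by position:
  Position 0: 'd' vs 'c' => DIFFER
  Position 1: 'e' vs 'd' => DIFFER
  Position 2: 'b' vs 'b' => same
  Position 3: 'a' vs 'c' => DIFFER
Positions that differ: 3

3


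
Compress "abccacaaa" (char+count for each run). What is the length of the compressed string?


Input: abccacaaa
Runs:
  'a' x 1 => "a1"
  'b' x 1 => "b1"
  'c' x 2 => "c2"
  'a' x 1 => "a1"
  'c' x 1 => "c1"
  'a' x 3 => "a3"
Compressed: "a1b1c2a1c1a3"
Compressed length: 12

12


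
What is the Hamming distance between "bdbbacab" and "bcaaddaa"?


Comparing "bdbbacab" and "bcaaddaa" position by position:
  Position 0: 'b' vs 'b' => same
  Position 1: 'd' vs 'c' => differ
  Position 2: 'b' vs 'a' => differ
  Position 3: 'b' vs 'a' => differ
  Position 4: 'a' vs 'd' => differ
  Position 5: 'c' vs 'd' => differ
  Position 6: 'a' vs 'a' => same
  Position 7: 'b' vs 'a' => differ
Total differences (Hamming distance): 6

6


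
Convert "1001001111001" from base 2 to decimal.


Input: "1001001111001" in base 2
Positional expansion:
  Digit '1' (value 1) x 2^12 = 4096
  Digit '0' (value 0) x 2^11 = 0
  Digit '0' (value 0) x 2^10 = 0
  Digit '1' (value 1) x 2^9 = 512
  Digit '0' (value 0) x 2^8 = 0
  Digit '0' (value 0) x 2^7 = 0
  Digit '1' (value 1) x 2^6 = 64
  Digit '1' (value 1) x 2^5 = 32
  Digit '1' (value 1) x 2^4 = 16
  Digit '1' (value 1) x 2^3 = 8
  Digit '0' (value 0) x 2^2 = 0
  Digit '0' (value 0) x 2^1 = 0
  Digit '1' (value 1) x 2^0 = 1
Sum = 4729

4729


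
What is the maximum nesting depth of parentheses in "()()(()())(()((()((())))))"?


Input: "()()(()())(()((()((())))))"
Tracking depth:
  Position 0 '(': depth becomes 1
  Position 1 ')': depth becomes 0
  Position 2 '(': depth becomes 1
  Position 3 ')': depth becomes 0
  Position 4 '(': depth becomes 1
  Position 5 '(': depth becomes 2
  Position 6 ')': depth becomes 1
  Position 7 '(': depth becomes 2
  Position 8 ')': depth becomes 1
  Position 9 ')': depth becomes 0
  Position 10 '(': depth becomes 1
  Position 11 '(': depth becomes 2
  Position 12 ')': depth becomes 1
  Position 13 '(': depth becomes 2
  Position 14 '(': depth becomes 3
  Position 15 '(': depth becomes 4
  Position 16 ')': depth becomes 3
  Position 17 '(': depth becomes 4
  Position 18 '(': depth becomes 5
  Position 19 '(': depth becomes 6
  Position 20 ')': depth becomes 5
  Position 21 ')': depth becomes 4
  Position 22 ')': depth becomes 3
  Position 23 ')': depth becomes 2
  Position 24 ')': depth becomes 1
  Position 25 ')': depth becomes 0
Maximum depth reached: 6

6


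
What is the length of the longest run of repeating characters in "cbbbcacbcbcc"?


Input: "cbbbcacbcbcc"
Scanning for longest run:
  Position 1 ('b'): new char, reset run to 1
  Position 2 ('b'): continues run of 'b', length=2
  Position 3 ('b'): continues run of 'b', length=3
  Position 4 ('c'): new char, reset run to 1
  Position 5 ('a'): new char, reset run to 1
  Position 6 ('c'): new char, reset run to 1
  Position 7 ('b'): new char, reset run to 1
  Position 8 ('c'): new char, reset run to 1
  Position 9 ('b'): new char, reset run to 1
  Position 10 ('c'): new char, reset run to 1
  Position 11 ('c'): continues run of 'c', length=2
Longest run: 'b' with length 3

3


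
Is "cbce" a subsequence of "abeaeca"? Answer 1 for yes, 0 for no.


Check if "cbce" is a subsequence of "abeaeca"
Greedy scan:
  Position 0 ('a'): no match needed
  Position 1 ('b'): no match needed
  Position 2 ('e'): no match needed
  Position 3 ('a'): no match needed
  Position 4 ('e'): no match needed
  Position 5 ('c'): matches sub[0] = 'c'
  Position 6 ('a'): no match needed
Only matched 1/4 characters => not a subsequence

0


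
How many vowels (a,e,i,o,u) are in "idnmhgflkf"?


Input: idnmhgflkf
Checking each character:
  'i' at position 0: vowel (running total: 1)
  'd' at position 1: consonant
  'n' at position 2: consonant
  'm' at position 3: consonant
  'h' at position 4: consonant
  'g' at position 5: consonant
  'f' at position 6: consonant
  'l' at position 7: consonant
  'k' at position 8: consonant
  'f' at position 9: consonant
Total vowels: 1

1


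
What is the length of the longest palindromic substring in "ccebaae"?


Input: "ccebaae"
Checking substrings for palindromes:
  [0:2] "cc" (len 2) => palindrome
  [4:6] "aa" (len 2) => palindrome
Longest palindromic substring: "cc" with length 2

2


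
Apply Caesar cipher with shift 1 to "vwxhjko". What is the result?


Caesar cipher: shift "vwxhjko" by 1
  'v' (pos 21) + 1 = pos 22 = 'w'
  'w' (pos 22) + 1 = pos 23 = 'x'
  'x' (pos 23) + 1 = pos 24 = 'y'
  'h' (pos 7) + 1 = pos 8 = 'i'
  'j' (pos 9) + 1 = pos 10 = 'k'
  'k' (pos 10) + 1 = pos 11 = 'l'
  'o' (pos 14) + 1 = pos 15 = 'p'
Result: wxyiklp

wxyiklp


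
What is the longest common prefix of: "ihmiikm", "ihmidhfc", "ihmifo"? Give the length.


Words: ihmiikm, ihmidhfc, ihmifo
  Position 0: all 'i' => match
  Position 1: all 'h' => match
  Position 2: all 'm' => match
  Position 3: all 'i' => match
  Position 4: ('i', 'd', 'f') => mismatch, stop
LCP = "ihmi" (length 4)

4


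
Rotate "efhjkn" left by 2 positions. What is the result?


Input: "efhjkn", rotate left by 2
First 2 characters: "ef"
Remaining characters: "hjkn"
Concatenate remaining + first: "hjkn" + "ef" = "hjknef"

hjknef


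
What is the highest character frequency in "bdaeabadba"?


Input: bdaeabadba
Character counts:
  'a': 4
  'b': 3
  'd': 2
  'e': 1
Maximum frequency: 4

4


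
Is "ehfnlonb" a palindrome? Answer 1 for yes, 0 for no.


Input: ehfnlonb
Reversed: bnolnfhe
  Compare pos 0 ('e') with pos 7 ('b'): MISMATCH
  Compare pos 1 ('h') with pos 6 ('n'): MISMATCH
  Compare pos 2 ('f') with pos 5 ('o'): MISMATCH
  Compare pos 3 ('n') with pos 4 ('l'): MISMATCH
Result: not a palindrome

0


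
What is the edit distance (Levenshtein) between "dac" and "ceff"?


Computing edit distance: "dac" -> "ceff"
DP table:
           c    e    f    f
      0    1    2    3    4
  d   1    1    2    3    4
  a   2    2    2    3    4
  c   3    2    3    3    4
Edit distance = dp[3][4] = 4

4


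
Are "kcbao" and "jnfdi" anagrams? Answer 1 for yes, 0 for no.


Strings: "kcbao", "jnfdi"
Sorted first:  abcko
Sorted second: dfijn
Differ at position 0: 'a' vs 'd' => not anagrams

0


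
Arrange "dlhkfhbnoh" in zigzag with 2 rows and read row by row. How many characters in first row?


Zigzag "dlhkfhbnoh" into 2 rows:
Placing characters:
  'd' => row 0
  'l' => row 1
  'h' => row 0
  'k' => row 1
  'f' => row 0
  'h' => row 1
  'b' => row 0
  'n' => row 1
  'o' => row 0
  'h' => row 1
Rows:
  Row 0: "dhfbo"
  Row 1: "lkhnh"
First row length: 5

5


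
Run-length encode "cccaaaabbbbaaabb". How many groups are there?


Input: cccaaaabbbbaaabb
Scanning for consecutive runs:
  Group 1: 'c' x 3 (positions 0-2)
  Group 2: 'a' x 4 (positions 3-6)
  Group 3: 'b' x 4 (positions 7-10)
  Group 4: 'a' x 3 (positions 11-13)
  Group 5: 'b' x 2 (positions 14-15)
Total groups: 5

5


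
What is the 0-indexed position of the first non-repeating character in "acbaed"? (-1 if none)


Input: acbaed
Character frequencies:
  'a': 2
  'b': 1
  'c': 1
  'd': 1
  'e': 1
Scanning left to right for freq == 1:
  Position 0 ('a'): freq=2, skip
  Position 1 ('c'): unique! => answer = 1

1


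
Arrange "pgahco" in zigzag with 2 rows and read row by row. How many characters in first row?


Zigzag "pgahco" into 2 rows:
Placing characters:
  'p' => row 0
  'g' => row 1
  'a' => row 0
  'h' => row 1
  'c' => row 0
  'o' => row 1
Rows:
  Row 0: "pac"
  Row 1: "gho"
First row length: 3

3


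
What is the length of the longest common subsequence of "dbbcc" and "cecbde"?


LCS of "dbbcc" and "cecbde"
DP table:
           c    e    c    b    d    e
      0    0    0    0    0    0    0
  d   0    0    0    0    0    1    1
  b   0    0    0    0    1    1    1
  b   0    0    0    0    1    1    1
  c   0    1    1    1    1    1    1
  c   0    1    1    2    2    2    2
LCS length = dp[5][6] = 2

2


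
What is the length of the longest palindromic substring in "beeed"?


Input: "beeed"
Checking substrings for palindromes:
  [1:4] "eee" (len 3) => palindrome
  [1:3] "ee" (len 2) => palindrome
  [2:4] "ee" (len 2) => palindrome
Longest palindromic substring: "eee" with length 3

3


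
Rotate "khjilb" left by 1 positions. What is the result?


Input: "khjilb", rotate left by 1
First 1 characters: "k"
Remaining characters: "hjilb"
Concatenate remaining + first: "hjilb" + "k" = "hjilbk"

hjilbk


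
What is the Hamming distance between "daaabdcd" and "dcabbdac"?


Comparing "daaabdcd" and "dcabbdac" position by position:
  Position 0: 'd' vs 'd' => same
  Position 1: 'a' vs 'c' => differ
  Position 2: 'a' vs 'a' => same
  Position 3: 'a' vs 'b' => differ
  Position 4: 'b' vs 'b' => same
  Position 5: 'd' vs 'd' => same
  Position 6: 'c' vs 'a' => differ
  Position 7: 'd' vs 'c' => differ
Total differences (Hamming distance): 4

4


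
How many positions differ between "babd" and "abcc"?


Comparing "babd" and "abcc" position by position:
  Position 0: 'b' vs 'a' => DIFFER
  Position 1: 'a' vs 'b' => DIFFER
  Position 2: 'b' vs 'c' => DIFFER
  Position 3: 'd' vs 'c' => DIFFER
Positions that differ: 4

4


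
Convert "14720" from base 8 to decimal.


Input: "14720" in base 8
Positional expansion:
  Digit '1' (value 1) x 8^4 = 4096
  Digit '4' (value 4) x 8^3 = 2048
  Digit '7' (value 7) x 8^2 = 448
  Digit '2' (value 2) x 8^1 = 16
  Digit '0' (value 0) x 8^0 = 0
Sum = 6608

6608


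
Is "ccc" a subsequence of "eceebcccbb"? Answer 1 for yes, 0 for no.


Check if "ccc" is a subsequence of "eceebcccbb"
Greedy scan:
  Position 0 ('e'): no match needed
  Position 1 ('c'): matches sub[0] = 'c'
  Position 2 ('e'): no match needed
  Position 3 ('e'): no match needed
  Position 4 ('b'): no match needed
  Position 5 ('c'): matches sub[1] = 'c'
  Position 6 ('c'): matches sub[2] = 'c'
  Position 7 ('c'): no match needed
  Position 8 ('b'): no match needed
  Position 9 ('b'): no match needed
All 3 characters matched => is a subsequence

1


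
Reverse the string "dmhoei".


Input: dmhoei
Reading characters right to left:
  Position 5: 'i'
  Position 4: 'e'
  Position 3: 'o'
  Position 2: 'h'
  Position 1: 'm'
  Position 0: 'd'
Reversed: ieohmd

ieohmd


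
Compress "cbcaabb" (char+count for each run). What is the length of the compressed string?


Input: cbcaabb
Runs:
  'c' x 1 => "c1"
  'b' x 1 => "b1"
  'c' x 1 => "c1"
  'a' x 2 => "a2"
  'b' x 2 => "b2"
Compressed: "c1b1c1a2b2"
Compressed length: 10

10


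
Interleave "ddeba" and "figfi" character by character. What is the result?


Interleaving "ddeba" and "figfi":
  Position 0: 'd' from first, 'f' from second => "df"
  Position 1: 'd' from first, 'i' from second => "di"
  Position 2: 'e' from first, 'g' from second => "eg"
  Position 3: 'b' from first, 'f' from second => "bf"
  Position 4: 'a' from first, 'i' from second => "ai"
Result: dfdiegbfai

dfdiegbfai


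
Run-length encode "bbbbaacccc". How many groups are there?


Input: bbbbaacccc
Scanning for consecutive runs:
  Group 1: 'b' x 4 (positions 0-3)
  Group 2: 'a' x 2 (positions 4-5)
  Group 3: 'c' x 4 (positions 6-9)
Total groups: 3

3


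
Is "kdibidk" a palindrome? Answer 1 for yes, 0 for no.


Input: kdibidk
Reversed: kdibidk
  Compare pos 0 ('k') with pos 6 ('k'): match
  Compare pos 1 ('d') with pos 5 ('d'): match
  Compare pos 2 ('i') with pos 4 ('i'): match
Result: palindrome

1


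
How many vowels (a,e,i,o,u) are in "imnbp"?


Input: imnbp
Checking each character:
  'i' at position 0: vowel (running total: 1)
  'm' at position 1: consonant
  'n' at position 2: consonant
  'b' at position 3: consonant
  'p' at position 4: consonant
Total vowels: 1

1


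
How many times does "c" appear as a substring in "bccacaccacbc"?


Searching for "c" in "bccacaccacbc"
Scanning each position:
  Position 0: "b" => no
  Position 1: "c" => MATCH
  Position 2: "c" => MATCH
  Position 3: "a" => no
  Position 4: "c" => MATCH
  Position 5: "a" => no
  Position 6: "c" => MATCH
  Position 7: "c" => MATCH
  Position 8: "a" => no
  Position 9: "c" => MATCH
  Position 10: "b" => no
  Position 11: "c" => MATCH
Total occurrences: 7

7


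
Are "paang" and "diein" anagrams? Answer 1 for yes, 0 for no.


Strings: "paang", "diein"
Sorted first:  aagnp
Sorted second: deiin
Differ at position 0: 'a' vs 'd' => not anagrams

0


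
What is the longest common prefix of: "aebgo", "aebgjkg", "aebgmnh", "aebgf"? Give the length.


Words: aebgo, aebgjkg, aebgmnh, aebgf
  Position 0: all 'a' => match
  Position 1: all 'e' => match
  Position 2: all 'b' => match
  Position 3: all 'g' => match
  Position 4: ('o', 'j', 'm', 'f') => mismatch, stop
LCP = "aebg" (length 4)

4


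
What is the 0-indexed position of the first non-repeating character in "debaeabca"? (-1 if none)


Input: debaeabca
Character frequencies:
  'a': 3
  'b': 2
  'c': 1
  'd': 1
  'e': 2
Scanning left to right for freq == 1:
  Position 0 ('d'): unique! => answer = 0

0


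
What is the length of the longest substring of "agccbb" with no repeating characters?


Input: "agccbb"
Sliding window (track last position of each char):
  Position 0 ('a'): window [0,0] length 1 -- new best
  Position 1 ('g'): window [0,1] length 2 -- new best
  Position 2 ('c'): window [0,2] length 3 -- new best
  Position 3 ('c'): repeat (last at 2), move window start to 3
  Position 3 ('c'): window [3,3] length 1
  Position 4 ('b'): window [3,4] length 2
  Position 5 ('b'): repeat (last at 4), move window start to 5
  Position 5 ('b'): window [5,5] length 1
Longest substring with no repeats: "agc" with length 3

3


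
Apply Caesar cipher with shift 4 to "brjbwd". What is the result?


Caesar cipher: shift "brjbwd" by 4
  'b' (pos 1) + 4 = pos 5 = 'f'
  'r' (pos 17) + 4 = pos 21 = 'v'
  'j' (pos 9) + 4 = pos 13 = 'n'
  'b' (pos 1) + 4 = pos 5 = 'f'
  'w' (pos 22) + 4 = pos 0 = 'a'
  'd' (pos 3) + 4 = pos 7 = 'h'
Result: fvnfah

fvnfah


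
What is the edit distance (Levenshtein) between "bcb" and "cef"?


Computing edit distance: "bcb" -> "cef"
DP table:
           c    e    f
      0    1    2    3
  b   1    1    2    3
  c   2    1    2    3
  b   3    2    2    3
Edit distance = dp[3][3] = 3

3


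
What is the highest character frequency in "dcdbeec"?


Input: dcdbeec
Character counts:
  'b': 1
  'c': 2
  'd': 2
  'e': 2
Maximum frequency: 2

2


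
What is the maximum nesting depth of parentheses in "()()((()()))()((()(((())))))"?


Input: "()()((()()))()((()(((())))))"
Tracking depth:
  Position 0 '(': depth becomes 1
  Position 1 ')': depth becomes 0
  Position 2 '(': depth becomes 1
  Position 3 ')': depth becomes 0
  Position 4 '(': depth becomes 1
  Position 5 '(': depth becomes 2
  Position 6 '(': depth becomes 3
  Position 7 ')': depth becomes 2
  Position 8 '(': depth becomes 3
  Position 9 ')': depth becomes 2
  Position 10 ')': depth becomes 1
  Position 11 ')': depth becomes 0
  Position 12 '(': depth becomes 1
  Position 13 ')': depth becomes 0
  Position 14 '(': depth becomes 1
  Position 15 '(': depth becomes 2
  Position 16 '(': depth becomes 3
  Position 17 ')': depth becomes 2
  Position 18 '(': depth becomes 3
  Position 19 '(': depth becomes 4
  Position 20 '(': depth becomes 5
  Position 21 '(': depth becomes 6
  Position 22 ')': depth becomes 5
  Position 23 ')': depth becomes 4
  Position 24 ')': depth becomes 3
  Position 25 ')': depth becomes 2
  Position 26 ')': depth becomes 1
  Position 27 ')': depth becomes 0
Maximum depth reached: 6

6


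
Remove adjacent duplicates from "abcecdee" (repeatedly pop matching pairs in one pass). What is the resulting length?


Input: abcecdee
Stack-based adjacent duplicate removal:
  Read 'a': push. Stack: a
  Read 'b': push. Stack: ab
  Read 'c': push. Stack: abc
  Read 'e': push. Stack: abce
  Read 'c': push. Stack: abcec
  Read 'd': push. Stack: abcecd
  Read 'e': push. Stack: abcecde
  Read 'e': matches stack top 'e' => pop. Stack: abcecd
Final stack: "abcecd" (length 6)

6


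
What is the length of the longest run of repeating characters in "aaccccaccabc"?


Input: "aaccccaccabc"
Scanning for longest run:
  Position 1 ('a'): continues run of 'a', length=2
  Position 2 ('c'): new char, reset run to 1
  Position 3 ('c'): continues run of 'c', length=2
  Position 4 ('c'): continues run of 'c', length=3
  Position 5 ('c'): continues run of 'c', length=4
  Position 6 ('a'): new char, reset run to 1
  Position 7 ('c'): new char, reset run to 1
  Position 8 ('c'): continues run of 'c', length=2
  Position 9 ('a'): new char, reset run to 1
  Position 10 ('b'): new char, reset run to 1
  Position 11 ('c'): new char, reset run to 1
Longest run: 'c' with length 4

4


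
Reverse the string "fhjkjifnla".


Input: fhjkjifnla
Reading characters right to left:
  Position 9: 'a'
  Position 8: 'l'
  Position 7: 'n'
  Position 6: 'f'
  Position 5: 'i'
  Position 4: 'j'
  Position 3: 'k'
  Position 2: 'j'
  Position 1: 'h'
  Position 0: 'f'
Reversed: alnfijkjhf

alnfijkjhf


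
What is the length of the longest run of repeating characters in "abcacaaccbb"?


Input: "abcacaaccbb"
Scanning for longest run:
  Position 1 ('b'): new char, reset run to 1
  Position 2 ('c'): new char, reset run to 1
  Position 3 ('a'): new char, reset run to 1
  Position 4 ('c'): new char, reset run to 1
  Position 5 ('a'): new char, reset run to 1
  Position 6 ('a'): continues run of 'a', length=2
  Position 7 ('c'): new char, reset run to 1
  Position 8 ('c'): continues run of 'c', length=2
  Position 9 ('b'): new char, reset run to 1
  Position 10 ('b'): continues run of 'b', length=2
Longest run: 'a' with length 2

2


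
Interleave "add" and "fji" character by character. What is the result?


Interleaving "add" and "fji":
  Position 0: 'a' from first, 'f' from second => "af"
  Position 1: 'd' from first, 'j' from second => "dj"
  Position 2: 'd' from first, 'i' from second => "di"
Result: afdjdi

afdjdi


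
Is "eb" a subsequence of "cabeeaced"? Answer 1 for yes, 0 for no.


Check if "eb" is a subsequence of "cabeeaced"
Greedy scan:
  Position 0 ('c'): no match needed
  Position 1 ('a'): no match needed
  Position 2 ('b'): no match needed
  Position 3 ('e'): matches sub[0] = 'e'
  Position 4 ('e'): no match needed
  Position 5 ('a'): no match needed
  Position 6 ('c'): no match needed
  Position 7 ('e'): no match needed
  Position 8 ('d'): no match needed
Only matched 1/2 characters => not a subsequence

0


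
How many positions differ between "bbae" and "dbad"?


Comparing "bbae" and "dbad" position by position:
  Position 0: 'b' vs 'd' => DIFFER
  Position 1: 'b' vs 'b' => same
  Position 2: 'a' vs 'a' => same
  Position 3: 'e' vs 'd' => DIFFER
Positions that differ: 2

2


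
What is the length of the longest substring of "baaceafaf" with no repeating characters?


Input: "baaceafaf"
Sliding window (track last position of each char):
  Position 0 ('b'): window [0,0] length 1 -- new best
  Position 1 ('a'): window [0,1] length 2 -- new best
  Position 2 ('a'): repeat (last at 1), move window start to 2
  Position 2 ('a'): window [2,2] length 1
  Position 3 ('c'): window [2,3] length 2
  Position 4 ('e'): window [2,4] length 3 -- new best
  Position 5 ('a'): repeat (last at 2), move window start to 3
  Position 5 ('a'): window [3,5] length 3
  Position 6 ('f'): window [3,6] length 4 -- new best
  Position 7 ('a'): repeat (last at 5), move window start to 6
  Position 7 ('a'): window [6,7] length 2
  Position 8 ('f'): repeat (last at 6), move window start to 7
  Position 8 ('f'): window [7,8] length 2
Longest substring with no repeats: "ceaf" with length 4

4


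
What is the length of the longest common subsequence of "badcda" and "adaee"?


LCS of "badcda" and "adaee"
DP table:
           a    d    a    e    e
      0    0    0    0    0    0
  b   0    0    0    0    0    0
  a   0    1    1    1    1    1
  d   0    1    2    2    2    2
  c   0    1    2    2    2    2
  d   0    1    2    2    2    2
  a   0    1    2    3    3    3
LCS length = dp[6][5] = 3

3


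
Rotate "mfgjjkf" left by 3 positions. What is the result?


Input: "mfgjjkf", rotate left by 3
First 3 characters: "mfg"
Remaining characters: "jjkf"
Concatenate remaining + first: "jjkf" + "mfg" = "jjkfmfg"

jjkfmfg


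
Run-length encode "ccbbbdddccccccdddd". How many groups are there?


Input: ccbbbdddccccccdddd
Scanning for consecutive runs:
  Group 1: 'c' x 2 (positions 0-1)
  Group 2: 'b' x 3 (positions 2-4)
  Group 3: 'd' x 3 (positions 5-7)
  Group 4: 'c' x 6 (positions 8-13)
  Group 5: 'd' x 4 (positions 14-17)
Total groups: 5

5


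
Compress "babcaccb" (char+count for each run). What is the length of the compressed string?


Input: babcaccb
Runs:
  'b' x 1 => "b1"
  'a' x 1 => "a1"
  'b' x 1 => "b1"
  'c' x 1 => "c1"
  'a' x 1 => "a1"
  'c' x 2 => "c2"
  'b' x 1 => "b1"
Compressed: "b1a1b1c1a1c2b1"
Compressed length: 14

14


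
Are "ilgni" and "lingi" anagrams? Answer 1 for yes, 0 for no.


Strings: "ilgni", "lingi"
Sorted first:  giiln
Sorted second: giiln
Sorted forms match => anagrams

1


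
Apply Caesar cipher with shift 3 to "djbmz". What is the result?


Caesar cipher: shift "djbmz" by 3
  'd' (pos 3) + 3 = pos 6 = 'g'
  'j' (pos 9) + 3 = pos 12 = 'm'
  'b' (pos 1) + 3 = pos 4 = 'e'
  'm' (pos 12) + 3 = pos 15 = 'p'
  'z' (pos 25) + 3 = pos 2 = 'c'
Result: gmepc

gmepc


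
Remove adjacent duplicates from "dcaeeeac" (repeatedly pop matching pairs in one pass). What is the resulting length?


Input: dcaeeeac
Stack-based adjacent duplicate removal:
  Read 'd': push. Stack: d
  Read 'c': push. Stack: dc
  Read 'a': push. Stack: dca
  Read 'e': push. Stack: dcae
  Read 'e': matches stack top 'e' => pop. Stack: dca
  Read 'e': push. Stack: dcae
  Read 'a': push. Stack: dcaea
  Read 'c': push. Stack: dcaeac
Final stack: "dcaeac" (length 6)

6


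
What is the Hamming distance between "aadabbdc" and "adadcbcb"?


Comparing "aadabbdc" and "adadcbcb" position by position:
  Position 0: 'a' vs 'a' => same
  Position 1: 'a' vs 'd' => differ
  Position 2: 'd' vs 'a' => differ
  Position 3: 'a' vs 'd' => differ
  Position 4: 'b' vs 'c' => differ
  Position 5: 'b' vs 'b' => same
  Position 6: 'd' vs 'c' => differ
  Position 7: 'c' vs 'b' => differ
Total differences (Hamming distance): 6

6


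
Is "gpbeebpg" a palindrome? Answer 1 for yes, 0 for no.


Input: gpbeebpg
Reversed: gpbeebpg
  Compare pos 0 ('g') with pos 7 ('g'): match
  Compare pos 1 ('p') with pos 6 ('p'): match
  Compare pos 2 ('b') with pos 5 ('b'): match
  Compare pos 3 ('e') with pos 4 ('e'): match
Result: palindrome

1


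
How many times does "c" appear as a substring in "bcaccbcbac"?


Searching for "c" in "bcaccbcbac"
Scanning each position:
  Position 0: "b" => no
  Position 1: "c" => MATCH
  Position 2: "a" => no
  Position 3: "c" => MATCH
  Position 4: "c" => MATCH
  Position 5: "b" => no
  Position 6: "c" => MATCH
  Position 7: "b" => no
  Position 8: "a" => no
  Position 9: "c" => MATCH
Total occurrences: 5

5


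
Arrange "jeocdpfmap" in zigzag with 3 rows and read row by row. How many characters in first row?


Zigzag "jeocdpfmap" into 3 rows:
Placing characters:
  'j' => row 0
  'e' => row 1
  'o' => row 2
  'c' => row 1
  'd' => row 0
  'p' => row 1
  'f' => row 2
  'm' => row 1
  'a' => row 0
  'p' => row 1
Rows:
  Row 0: "jda"
  Row 1: "ecpmp"
  Row 2: "of"
First row length: 3

3


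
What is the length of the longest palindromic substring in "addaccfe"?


Input: "addaccfe"
Checking substrings for palindromes:
  [0:4] "adda" (len 4) => palindrome
  [1:3] "dd" (len 2) => palindrome
  [4:6] "cc" (len 2) => palindrome
Longest palindromic substring: "adda" with length 4

4


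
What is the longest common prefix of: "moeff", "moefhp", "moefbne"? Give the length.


Words: moeff, moefhp, moefbne
  Position 0: all 'm' => match
  Position 1: all 'o' => match
  Position 2: all 'e' => match
  Position 3: all 'f' => match
  Position 4: ('f', 'h', 'b') => mismatch, stop
LCP = "moef" (length 4)

4


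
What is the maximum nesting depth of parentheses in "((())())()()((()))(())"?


Input: "((())())()()((()))(())"
Tracking depth:
  Position 0 '(': depth becomes 1
  Position 1 '(': depth becomes 2
  Position 2 '(': depth becomes 3
  Position 3 ')': depth becomes 2
  Position 4 ')': depth becomes 1
  Position 5 '(': depth becomes 2
  Position 6 ')': depth becomes 1
  Position 7 ')': depth becomes 0
  Position 8 '(': depth becomes 1
  Position 9 ')': depth becomes 0
  Position 10 '(': depth becomes 1
  Position 11 ')': depth becomes 0
  Position 12 '(': depth becomes 1
  Position 13 '(': depth becomes 2
  Position 14 '(': depth becomes 3
  Position 15 ')': depth becomes 2
  Position 16 ')': depth becomes 1
  Position 17 ')': depth becomes 0
  Position 18 '(': depth becomes 1
  Position 19 '(': depth becomes 2
  Position 20 ')': depth becomes 1
  Position 21 ')': depth becomes 0
Maximum depth reached: 3

3


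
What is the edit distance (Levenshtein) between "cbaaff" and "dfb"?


Computing edit distance: "cbaaff" -> "dfb"
DP table:
           d    f    b
      0    1    2    3
  c   1    1    2    3
  b   2    2    2    2
  a   3    3    3    3
  a   4    4    4    4
  f   5    5    4    5
  f   6    6    5    5
Edit distance = dp[6][3] = 5

5


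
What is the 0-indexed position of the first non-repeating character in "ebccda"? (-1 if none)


Input: ebccda
Character frequencies:
  'a': 1
  'b': 1
  'c': 2
  'd': 1
  'e': 1
Scanning left to right for freq == 1:
  Position 0 ('e'): unique! => answer = 0

0


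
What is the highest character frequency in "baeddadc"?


Input: baeddadc
Character counts:
  'a': 2
  'b': 1
  'c': 1
  'd': 3
  'e': 1
Maximum frequency: 3

3


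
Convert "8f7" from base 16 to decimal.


Input: "8f7" in base 16
Positional expansion:
  Digit '8' (value 8) x 16^2 = 2048
  Digit 'f' (value 15) x 16^1 = 240
  Digit '7' (value 7) x 16^0 = 7
Sum = 2295

2295


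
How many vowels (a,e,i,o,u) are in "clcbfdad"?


Input: clcbfdad
Checking each character:
  'c' at position 0: consonant
  'l' at position 1: consonant
  'c' at position 2: consonant
  'b' at position 3: consonant
  'f' at position 4: consonant
  'd' at position 5: consonant
  'a' at position 6: vowel (running total: 1)
  'd' at position 7: consonant
Total vowels: 1

1


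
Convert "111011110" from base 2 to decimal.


Input: "111011110" in base 2
Positional expansion:
  Digit '1' (value 1) x 2^8 = 256
  Digit '1' (value 1) x 2^7 = 128
  Digit '1' (value 1) x 2^6 = 64
  Digit '0' (value 0) x 2^5 = 0
  Digit '1' (value 1) x 2^4 = 16
  Digit '1' (value 1) x 2^3 = 8
  Digit '1' (value 1) x 2^2 = 4
  Digit '1' (value 1) x 2^1 = 2
  Digit '0' (value 0) x 2^0 = 0
Sum = 478

478


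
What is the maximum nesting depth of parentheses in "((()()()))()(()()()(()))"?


Input: "((()()()))()(()()()(()))"
Tracking depth:
  Position 0 '(': depth becomes 1
  Position 1 '(': depth becomes 2
  Position 2 '(': depth becomes 3
  Position 3 ')': depth becomes 2
  Position 4 '(': depth becomes 3
  Position 5 ')': depth becomes 2
  Position 6 '(': depth becomes 3
  Position 7 ')': depth becomes 2
  Position 8 ')': depth becomes 1
  Position 9 ')': depth becomes 0
  Position 10 '(': depth becomes 1
  Position 11 ')': depth becomes 0
  Position 12 '(': depth becomes 1
  Position 13 '(': depth becomes 2
  Position 14 ')': depth becomes 1
  Position 15 '(': depth becomes 2
  Position 16 ')': depth becomes 1
  Position 17 '(': depth becomes 2
  Position 18 ')': depth becomes 1
  Position 19 '(': depth becomes 2
  Position 20 '(': depth becomes 3
  Position 21 ')': depth becomes 2
  Position 22 ')': depth becomes 1
  Position 23 ')': depth becomes 0
Maximum depth reached: 3

3


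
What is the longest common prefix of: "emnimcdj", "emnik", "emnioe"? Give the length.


Words: emnimcdj, emnik, emnioe
  Position 0: all 'e' => match
  Position 1: all 'm' => match
  Position 2: all 'n' => match
  Position 3: all 'i' => match
  Position 4: ('m', 'k', 'o') => mismatch, stop
LCP = "emni" (length 4)

4


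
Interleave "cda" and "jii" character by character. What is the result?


Interleaving "cda" and "jii":
  Position 0: 'c' from first, 'j' from second => "cj"
  Position 1: 'd' from first, 'i' from second => "di"
  Position 2: 'a' from first, 'i' from second => "ai"
Result: cjdiai

cjdiai
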